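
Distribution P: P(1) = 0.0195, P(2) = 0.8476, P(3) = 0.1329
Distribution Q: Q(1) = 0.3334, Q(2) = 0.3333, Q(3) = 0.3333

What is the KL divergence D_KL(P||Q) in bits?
0.8852 bits

D_KL(P||Q) = Σ P(x) log₂(P(x)/Q(x))

Computing term by term:
  P(1)·log₂(P(1)/Q(1)) = 0.0195·log₂(0.0195/0.3334) = -0.07987
  P(2)·log₂(P(2)/Q(2)) = 0.8476·log₂(0.8476/0.3333) = 1.14135
  P(3)·log₂(P(3)/Q(3)) = 0.1329·log₂(0.1329/0.3333) = -0.17629

D_KL(P||Q) = -0.07987 + 1.14135 - 0.17629 = 0.88519 ≈ 0.8852 bits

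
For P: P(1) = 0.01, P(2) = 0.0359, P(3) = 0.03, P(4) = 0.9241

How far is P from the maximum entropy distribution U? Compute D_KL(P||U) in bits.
1.5042 bits

U(i) = 1/4 for all i

D_KL(P||U) = Σ P(x) log₂(P(x) / (1/4))
           = Σ P(x) log₂(P(x)) + log₂(4)
           = log₂(4) - H(P)

H(P) = -Σ P(x) log₂(P(x)):
  -P(1)·log₂(P(1)) = -(0.01)·log₂(0.01) = 0.06644
  -P(2)·log₂(P(2)) = -(0.0359)·log₂(0.0359) = 0.17232
  -P(3)·log₂(P(3)) = -(0.03)·log₂(0.03) = 0.15177
  -P(4)·log₂(P(4)) = -(0.9241)·log₂(0.9241) = 0.10524
H(P) = 0.06644 + 0.17232 + 0.15177 + 0.10524 = 0.49577 bits

log₂(4) = 2.00000 bits

D_KL(P||U) = 2.00000 - 0.49577 = 1.50423 ≈ 1.5042 bits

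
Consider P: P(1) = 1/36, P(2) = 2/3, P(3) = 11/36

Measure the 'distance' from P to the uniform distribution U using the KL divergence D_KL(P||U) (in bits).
0.5287 bits

U(i) = 1/3 for all i

D_KL(P||U) = Σ P(x) log₂(P(x) / (1/3))
           = Σ P(x) log₂(P(x)) + log₂(3)
           = log₂(3) - H(P)

H(P) = -Σ P(x) log₂(P(x)):
  -P(1)·log₂(P(1)) = -(1/36)·log₂(1/36) = 0.14361
  -P(2)·log₂(P(2)) = -(2/3)·log₂(2/3) = 0.38998
  -P(3)·log₂(P(3)) = -(11/36)·log₂(11/36) = 0.52265
H(P) = 0.14361 + 0.38998 + 0.52265 = 1.05624 bits

log₂(3) = 1.58496 bits

D_KL(P||U) = 1.58496 - 1.05624 = 0.52872 ≈ 0.5287 bits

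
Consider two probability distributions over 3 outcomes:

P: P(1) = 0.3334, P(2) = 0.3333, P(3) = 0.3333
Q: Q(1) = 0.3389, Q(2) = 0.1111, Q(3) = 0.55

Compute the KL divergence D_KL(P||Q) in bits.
0.2796 bits

D_KL(P||Q) = Σ P(x) log₂(P(x)/Q(x))

Computing term by term:
  P(1)·log₂(P(1)/Q(1)) = 0.3334·log₂(0.3334/0.3389) = -0.00787
  P(2)·log₂(P(2)/Q(2)) = 0.3333·log₂(0.3333/0.1111) = 0.52827
  P(3)·log₂(P(3)/Q(3)) = 0.3333·log₂(0.3333/0.55) = -0.24085

D_KL(P||Q) = -0.00787 + 0.52827 - 0.24085 = 0.27955 ≈ 0.2796 bits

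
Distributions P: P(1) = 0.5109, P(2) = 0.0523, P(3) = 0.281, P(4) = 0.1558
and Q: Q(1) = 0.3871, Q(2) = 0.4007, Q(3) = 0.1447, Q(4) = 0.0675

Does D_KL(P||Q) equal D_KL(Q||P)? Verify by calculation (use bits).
D_KL(P||Q) = 0.5080 bits, D_KL(Q||P) = 0.8021 bits. No — D_KL(P||Q) ≠ D_KL(Q||P) for this pair.

D_KL(P||Q) = Σ P(x) log₂(P(x)/Q(x))

Computing term by term:
  P(1)·log₂(P(1)/Q(1)) = 0.5109·log₂(0.5109/0.3871) = 0.20453
  P(2)·log₂(P(2)/Q(2)) = 0.0523·log₂(0.0523/0.4007) = -0.15364
  P(3)·log₂(P(3)/Q(3)) = 0.281·log₂(0.281/0.1447) = 0.26906
  P(4)·log₂(P(4)/Q(4)) = 0.1558·log₂(0.1558/0.0675) = 0.18801

D_KL(P||Q) = 0.20453 - 0.15364 + 0.26906 + 0.18801 = 0.50796 ≈ 0.5080 bits

D_KL(Q||P) = Σ Q(x) log₂(Q(x)/P(x))

Computing term by term:
  Q(1)·log₂(Q(1)/P(1)) = 0.3871·log₂(0.3871/0.5109) = -0.15497
  Q(2)·log₂(Q(2)/P(2)) = 0.4007·log₂(0.4007/0.0523) = 1.17711
  Q(3)·log₂(Q(3)/P(3)) = 0.1447·log₂(0.1447/0.281) = -0.13855
  Q(4)·log₂(Q(4)/P(4)) = 0.0675·log₂(0.0675/0.1558) = -0.08145

D_KL(Q||P) = -0.15497 + 1.17711 - 0.13855 - 0.08145 = 0.80214 ≈ 0.8021 bits

These are NOT equal (difference: 0.2941 bits). KL divergence is asymmetric: D_KL(P||Q) ≠ D_KL(Q||P) in general.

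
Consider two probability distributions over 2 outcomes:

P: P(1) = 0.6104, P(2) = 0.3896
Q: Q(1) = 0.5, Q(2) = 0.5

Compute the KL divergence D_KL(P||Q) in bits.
0.0355 bits

D_KL(P||Q) = Σ P(x) log₂(P(x)/Q(x))

Computing term by term:
  P(1)·log₂(P(1)/Q(1)) = 0.6104·log₂(0.6104/0.5) = 0.17569
  P(2)·log₂(P(2)/Q(2)) = 0.3896·log₂(0.3896/0.5) = -0.14023

D_KL(P||Q) = 0.17569 - 0.14023 = 0.03546 ≈ 0.0355 bits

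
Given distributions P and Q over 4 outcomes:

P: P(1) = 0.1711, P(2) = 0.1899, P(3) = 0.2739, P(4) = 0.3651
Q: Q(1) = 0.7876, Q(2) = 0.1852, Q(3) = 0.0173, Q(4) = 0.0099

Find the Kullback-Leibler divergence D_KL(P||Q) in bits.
2.6217 bits

D_KL(P||Q) = Σ P(x) log₂(P(x)/Q(x))

Computing term by term:
  P(1)·log₂(P(1)/Q(1)) = 0.1711·log₂(0.1711/0.7876) = -0.37687
  P(2)·log₂(P(2)/Q(2)) = 0.1899·log₂(0.1899/0.1852) = 0.00687
  P(3)·log₂(P(3)/Q(3)) = 0.2739·log₂(0.2739/0.0173) = 1.09144
  P(4)·log₂(P(4)/Q(4)) = 0.3651·log₂(0.3651/0.0099) = 1.90024

D_KL(P||Q) = -0.37687 + 0.00687 + 1.09144 + 1.90024 = 2.62168 ≈ 2.6217 bits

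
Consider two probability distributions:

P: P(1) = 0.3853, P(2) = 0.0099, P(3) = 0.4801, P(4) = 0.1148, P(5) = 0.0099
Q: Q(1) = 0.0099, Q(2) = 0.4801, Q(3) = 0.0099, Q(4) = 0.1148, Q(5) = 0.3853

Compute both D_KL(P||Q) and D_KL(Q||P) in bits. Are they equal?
D_KL(P||Q) = 4.6160 bits, D_KL(Q||P) = 4.6160 bits. Yes, in this case they are equal (although KL divergence is not symmetric in general).

D_KL(P||Q) = Σ P(x) log₂(P(x)/Q(x))

Computing term by term:
  P(1)·log₂(P(1)/Q(1)) = 0.3853·log₂(0.3853/0.0099) = 2.03531
  P(2)·log₂(P(2)/Q(2)) = 0.0099·log₂(0.0099/0.4801) = -0.05544
  P(3)·log₂(P(3)/Q(3)) = 0.4801·log₂(0.4801/0.0099) = 2.68845
  P(4)·log₂(P(4)/Q(4)) = 0.1148·log₂(0.1148/0.1148) = 0.00000
  P(5)·log₂(P(5)/Q(5)) = 0.0099·log₂(0.0099/0.3853) = -0.05230

D_KL(P||Q) = 2.03531 - 0.05544 + 2.68845 + 0.00000 - 0.05230 = 4.61602 ≈ 4.6160 bits

D_KL(Q||P) = Σ Q(x) log₂(Q(x)/P(x))

Computing term by term:
  Q(1)·log₂(Q(1)/P(1)) = 0.0099·log₂(0.0099/0.3853) = -0.05230
  Q(2)·log₂(Q(2)/P(2)) = 0.4801·log₂(0.4801/0.0099) = 2.68845
  Q(3)·log₂(Q(3)/P(3)) = 0.0099·log₂(0.0099/0.4801) = -0.05544
  Q(4)·log₂(Q(4)/P(4)) = 0.1148·log₂(0.1148/0.1148) = 0.00000
  Q(5)·log₂(Q(5)/P(5)) = 0.3853·log₂(0.3853/0.0099) = 2.03531

D_KL(Q||P) = -0.05230 + 2.68845 - 0.05544 + 0.00000 + 2.03531 = 4.61602 ≈ 4.6160 bits

These ARE equal here. Q is P with outcomes relabeled (Q(1) = P(5), Q(2) = P(3), Q(3) = P(2), Q(5) = P(1)) by a relabeling that is its own inverse, so the two sums contain exactly the same terms in a different order. This is a special case — KL divergence is not symmetric in general: D_KL(P||Q) ≠ D_KL(Q||P) for most P, Q.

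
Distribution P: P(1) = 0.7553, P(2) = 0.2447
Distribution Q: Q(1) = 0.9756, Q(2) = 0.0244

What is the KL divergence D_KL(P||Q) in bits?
0.5350 bits

D_KL(P||Q) = Σ P(x) log₂(P(x)/Q(x))

Computing term by term:
  P(1)·log₂(P(1)/Q(1)) = 0.7553·log₂(0.7553/0.9756) = -0.27889
  P(2)·log₂(P(2)/Q(2)) = 0.2447·log₂(0.2447/0.0244) = 0.81389

D_KL(P||Q) = -0.27889 + 0.81389 = 0.53500 ≈ 0.5350 bits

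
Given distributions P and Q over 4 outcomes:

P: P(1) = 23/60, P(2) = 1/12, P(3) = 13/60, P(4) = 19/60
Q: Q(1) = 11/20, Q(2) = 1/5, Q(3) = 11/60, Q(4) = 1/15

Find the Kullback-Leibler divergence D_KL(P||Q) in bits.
0.4592 bits

D_KL(P||Q) = Σ P(x) log₂(P(x)/Q(x))

Computing term by term:
  P(1)·log₂(P(1)/Q(1)) = (23/60)·log₂((23/60)/(11/20)) = -0.19965
  P(2)·log₂(P(2)/Q(2)) = (1/12)·log₂((1/12)/(1/5)) = -0.10525
  P(3)·log₂(P(3)/Q(3)) = (13/60)·log₂((13/60)/(11/60)) = 0.05222
  P(4)·log₂(P(4)/Q(4)) = (19/60)·log₂((19/60)/(1/15)) = 0.71184

D_KL(P||Q) = -0.19965 - 0.10525 + 0.05222 + 0.71184 = 0.45916 ≈ 0.4592 bits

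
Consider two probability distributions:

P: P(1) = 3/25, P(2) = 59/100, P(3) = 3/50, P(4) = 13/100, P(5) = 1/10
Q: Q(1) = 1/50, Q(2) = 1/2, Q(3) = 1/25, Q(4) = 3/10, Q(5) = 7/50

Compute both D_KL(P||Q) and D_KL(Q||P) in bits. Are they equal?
D_KL(P||Q) = 0.2808 bits, D_KL(Q||P) = 0.2354 bits. No, they are not equal.

D_KL(P||Q) = Σ P(x) log₂(P(x)/Q(x))

Computing term by term:
  P(1)·log₂(P(1)/Q(1)) = (3/25)·log₂((3/25)/(1/50)) = 0.31020
  P(2)·log₂(P(2)/Q(2)) = (59/100)·log₂((59/100)/(1/2)) = 0.14088
  P(3)·log₂(P(3)/Q(3)) = (3/50)·log₂((3/50)/(1/25)) = 0.03510
  P(4)·log₂(P(4)/Q(4)) = (13/100)·log₂((13/100)/(3/10)) = -0.15684
  P(5)·log₂(P(5)/Q(5)) = (1/10)·log₂((1/10)/(7/50)) = -0.04854

D_KL(P||Q) = 0.31020 + 0.14088 + 0.03510 - 0.15684 - 0.04854 = 0.28080 ≈ 0.2808 bits

D_KL(Q||P) = Σ Q(x) log₂(Q(x)/P(x))

Computing term by term:
  Q(1)·log₂(Q(1)/P(1)) = (1/50)·log₂((1/50)/(3/25)) = -0.05170
  Q(2)·log₂(Q(2)/P(2)) = (1/2)·log₂((1/2)/(59/100)) = -0.11939
  Q(3)·log₂(Q(3)/P(3)) = (1/25)·log₂((1/25)/(3/50)) = -0.02340
  Q(4)·log₂(Q(4)/P(4)) = (3/10)·log₂((3/10)/(13/100)) = 0.36194
  Q(5)·log₂(Q(5)/P(5)) = (7/50)·log₂((7/50)/(1/10)) = 0.06796

D_KL(Q||P) = -0.05170 - 0.11939 - 0.02340 + 0.36194 + 0.06796 = 0.23541 ≈ 0.2354 bits

These are NOT equal (difference: 0.0454 bits). KL divergence is asymmetric: D_KL(P||Q) ≠ D_KL(Q||P) in general.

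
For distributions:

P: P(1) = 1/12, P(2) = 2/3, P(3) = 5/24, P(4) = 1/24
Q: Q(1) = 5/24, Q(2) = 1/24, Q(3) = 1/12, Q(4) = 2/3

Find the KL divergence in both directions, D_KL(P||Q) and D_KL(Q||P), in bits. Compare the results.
D_KL(P||Q) = 2.6652 bits, D_KL(Q||P) = 2.6652 bits. The two directions give exactly the same value for this pair.

D_KL(P||Q) = Σ P(x) log₂(P(x)/Q(x))

Computing term by term:
  P(1)·log₂(P(1)/Q(1)) = (1/12)·log₂((1/12)/(5/24)) = -0.11016
  P(2)·log₂(P(2)/Q(2)) = (2/3)·log₂((2/3)/(1/24)) = 2.66667
  P(3)·log₂(P(3)/Q(3)) = (5/24)·log₂((5/24)/(1/12)) = 0.27540
  P(4)·log₂(P(4)/Q(4)) = (1/24)·log₂((1/24)/(2/3)) = -0.16667

D_KL(P||Q) = -0.11016 + 2.66667 + 0.27540 - 0.16667 = 2.66524 ≈ 2.6652 bits

D_KL(Q||P) = Σ Q(x) log₂(Q(x)/P(x))

Computing term by term:
  Q(1)·log₂(Q(1)/P(1)) = (5/24)·log₂((5/24)/(1/12)) = 0.27540
  Q(2)·log₂(Q(2)/P(2)) = (1/24)·log₂((1/24)/(2/3)) = -0.16667
  Q(3)·log₂(Q(3)/P(3)) = (1/12)·log₂((1/12)/(5/24)) = -0.11016
  Q(4)·log₂(Q(4)/P(4)) = (2/3)·log₂((2/3)/(1/24)) = 2.66667

D_KL(Q||P) = 0.27540 - 0.16667 - 0.11016 + 2.66667 = 2.66524 ≈ 2.6652 bits

These ARE equal here. Q is P with outcomes relabeled (Q(1) = P(3), Q(2) = P(4), Q(3) = P(1), Q(4) = P(2)) by a relabeling that is its own inverse, so the two sums contain exactly the same terms in a different order. This is a special case — KL divergence is not symmetric in general: D_KL(P||Q) ≠ D_KL(Q||P) for most P, Q.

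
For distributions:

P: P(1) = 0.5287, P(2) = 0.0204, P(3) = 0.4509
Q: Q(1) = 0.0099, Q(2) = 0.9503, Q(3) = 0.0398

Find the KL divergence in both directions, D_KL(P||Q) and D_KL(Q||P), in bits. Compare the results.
D_KL(P||Q) = 4.5001 bits, D_KL(Q||P) = 5.0701 bits. D_KL(Q||P) is larger than D_KL(P||Q) by 0.5700 bits; the two directions differ.

D_KL(P||Q) = Σ P(x) log₂(P(x)/Q(x))

Computing term by term:
  P(1)·log₂(P(1)/Q(1)) = 0.5287·log₂(0.5287/0.0099) = 3.03414
  P(2)·log₂(P(2)/Q(2)) = 0.0204·log₂(0.0204/0.9503) = -0.11305
  P(3)·log₂(P(3)/Q(3)) = 0.4509·log₂(0.4509/0.0398) = 1.57904

D_KL(P||Q) = 3.03414 - 0.11305 + 1.57904 = 4.50013 ≈ 4.5001 bits

D_KL(Q||P) = Σ Q(x) log₂(Q(x)/P(x))

Computing term by term:
  Q(1)·log₂(Q(1)/P(1)) = 0.0099·log₂(0.0099/0.5287) = -0.05681
  Q(2)·log₂(Q(2)/P(2)) = 0.9503·log₂(0.9503/0.0204) = 5.26632
  Q(3)·log₂(Q(3)/P(3)) = 0.0398·log₂(0.0398/0.4509) = -0.13938

D_KL(Q||P) = -0.05681 + 5.26632 - 0.13938 = 5.07013 ≈ 5.0701 bits

These are NOT equal (difference: 0.5700 bits). KL divergence is asymmetric: D_KL(P||Q) ≠ D_KL(Q||P) in general.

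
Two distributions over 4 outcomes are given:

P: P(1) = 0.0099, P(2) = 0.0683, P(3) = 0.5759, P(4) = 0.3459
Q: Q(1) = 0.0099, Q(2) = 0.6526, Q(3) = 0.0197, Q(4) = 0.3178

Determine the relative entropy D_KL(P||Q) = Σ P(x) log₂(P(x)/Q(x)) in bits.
2.6243 bits

D_KL(P||Q) = Σ P(x) log₂(P(x)/Q(x))

Computing term by term:
  P(1)·log₂(P(1)/Q(1)) = 0.0099·log₂(0.0099/0.0099) = 0.00000
  P(2)·log₂(P(2)/Q(2)) = 0.0683·log₂(0.0683/0.6526) = -0.22240
  P(3)·log₂(P(3)/Q(3)) = 0.5759·log₂(0.5759/0.0197) = 2.80437
  P(4)·log₂(P(4)/Q(4)) = 0.3459·log₂(0.3459/0.3178) = 0.04228

D_KL(P||Q) = 0.00000 - 0.22240 + 2.80437 + 0.04228 = 2.62425 ≈ 2.6243 bits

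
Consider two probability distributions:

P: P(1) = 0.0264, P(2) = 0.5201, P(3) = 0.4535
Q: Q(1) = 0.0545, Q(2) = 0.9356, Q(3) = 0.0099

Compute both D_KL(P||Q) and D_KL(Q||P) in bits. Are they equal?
D_KL(P||Q) = 2.0340 bits, D_KL(Q||P) = 0.7949 bits. No, they are not equal.

D_KL(P||Q) = Σ P(x) log₂(P(x)/Q(x))

Computing term by term:
  P(1)·log₂(P(1)/Q(1)) = 0.0264·log₂(0.0264/0.0545) = -0.02761
  P(2)·log₂(P(2)/Q(2)) = 0.5201·log₂(0.5201/0.9356) = -0.44058
  P(3)·log₂(P(3)/Q(3)) = 0.4535·log₂(0.4535/0.0099) = 2.50220

D_KL(P||Q) = -0.02761 - 0.44058 + 2.50220 = 2.03401 ≈ 2.0340 bits

D_KL(Q||P) = Σ Q(x) log₂(Q(x)/P(x))

Computing term by term:
  Q(1)·log₂(Q(1)/P(1)) = 0.0545·log₂(0.0545/0.0264) = 0.05699
  Q(2)·log₂(Q(2)/P(2)) = 0.9356·log₂(0.9356/0.5201) = 0.79255
  Q(3)·log₂(Q(3)/P(3)) = 0.0099·log₂(0.0099/0.4535) = -0.05462

D_KL(Q||P) = 0.05699 + 0.79255 - 0.05462 = 0.79492 ≈ 0.7949 bits

These are NOT equal (difference: 1.2391 bits). KL divergence is asymmetric: D_KL(P||Q) ≠ D_KL(Q||P) in general.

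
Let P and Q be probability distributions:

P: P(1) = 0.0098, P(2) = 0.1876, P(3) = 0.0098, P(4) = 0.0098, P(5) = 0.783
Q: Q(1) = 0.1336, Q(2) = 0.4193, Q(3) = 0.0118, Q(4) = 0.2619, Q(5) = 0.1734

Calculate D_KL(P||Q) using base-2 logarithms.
1.3993 bits

D_KL(P||Q) = Σ P(x) log₂(P(x)/Q(x))

Computing term by term:
  P(1)·log₂(P(1)/Q(1)) = 0.0098·log₂(0.0098/0.1336) = -0.03694
  P(2)·log₂(P(2)/Q(2)) = 0.1876·log₂(0.1876/0.4193) = -0.21768
  P(3)·log₂(P(3)/Q(3)) = 0.0098·log₂(0.0098/0.0118) = -0.00263
  P(4)·log₂(P(4)/Q(4)) = 0.0098·log₂(0.0098/0.2619) = -0.04645
  P(5)·log₂(P(5)/Q(5)) = 0.783·log₂(0.783/0.1734) = 1.70295

D_KL(P||Q) = -0.03694 - 0.21768 - 0.00263 - 0.04645 + 1.70295 = 1.39925 ≈ 1.3993 bits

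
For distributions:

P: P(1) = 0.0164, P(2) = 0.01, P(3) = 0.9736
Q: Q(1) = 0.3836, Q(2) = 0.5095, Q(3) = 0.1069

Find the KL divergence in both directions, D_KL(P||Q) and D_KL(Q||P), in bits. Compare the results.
D_KL(P||Q) = 2.9716 bits, D_KL(Q||P) = 4.2932 bits. D_KL(Q||P) is larger than D_KL(P||Q) by 1.3216 bits; the two directions differ.

D_KL(P||Q) = Σ P(x) log₂(P(x)/Q(x))

Computing term by term:
  P(1)·log₂(P(1)/Q(1)) = 0.0164·log₂(0.0164/0.3836) = -0.07458
  P(2)·log₂(P(2)/Q(2)) = 0.01·log₂(0.01/0.5095) = -0.05671
  P(3)·log₂(P(3)/Q(3)) = 0.9736·log₂(0.9736/0.1069) = 3.10293

D_KL(P||Q) = -0.07458 - 0.05671 + 3.10293 = 2.97164 ≈ 2.9716 bits

D_KL(Q||P) = Σ Q(x) log₂(Q(x)/P(x))

Computing term by term:
  Q(1)·log₂(Q(1)/P(1)) = 0.3836·log₂(0.3836/0.0164) = 1.74455
  Q(2)·log₂(Q(2)/P(2)) = 0.5095·log₂(0.5095/0.01) = 2.88938
  Q(3)·log₂(Q(3)/P(3)) = 0.1069·log₂(0.1069/0.9736) = -0.34070

D_KL(Q||P) = 1.74455 + 2.88938 - 0.34070 = 4.29323 ≈ 4.2932 bits

These are NOT equal (difference: 1.3216 bits). KL divergence is asymmetric: D_KL(P||Q) ≠ D_KL(Q||P) in general.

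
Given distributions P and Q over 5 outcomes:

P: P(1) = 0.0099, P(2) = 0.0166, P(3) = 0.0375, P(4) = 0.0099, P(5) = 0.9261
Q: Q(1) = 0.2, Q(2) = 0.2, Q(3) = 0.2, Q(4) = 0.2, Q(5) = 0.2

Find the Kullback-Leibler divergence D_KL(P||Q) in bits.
1.8117 bits

D_KL(P||Q) = Σ P(x) log₂(P(x)/Q(x))

Computing term by term:
  P(1)·log₂(P(1)/Q(1)) = 0.0099·log₂(0.0099/0.2) = -0.04293
  P(2)·log₂(P(2)/Q(2)) = 0.0166·log₂(0.0166/0.2) = -0.05961
  P(3)·log₂(P(3)/Q(3)) = 0.0375·log₂(0.0375/0.2) = -0.09056
  P(4)·log₂(P(4)/Q(4)) = 0.0099·log₂(0.0099/0.2) = -0.04293
  P(5)·log₂(P(5)/Q(5)) = 0.9261·log₂(0.9261/0.2) = 2.04776

D_KL(P||Q) = -0.04293 - 0.05961 - 0.09056 - 0.04293 + 2.04776 = 1.81173 ≈ 1.8117 bits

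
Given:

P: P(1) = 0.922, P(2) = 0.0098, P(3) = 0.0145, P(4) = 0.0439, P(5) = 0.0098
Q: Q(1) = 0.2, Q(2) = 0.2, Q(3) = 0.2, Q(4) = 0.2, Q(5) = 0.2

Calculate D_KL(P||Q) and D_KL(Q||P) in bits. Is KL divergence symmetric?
D_KL(P||Q) = 1.7966 bits, D_KL(Q||P) = 2.4942 bits. No, KL divergence is not symmetric.

D_KL(P||Q) = Σ P(x) log₂(P(x)/Q(x))

Computing term by term:
  P(1)·log₂(P(1)/Q(1)) = 0.922·log₂(0.922/0.2) = 2.03279
  P(2)·log₂(P(2)/Q(2)) = 0.0098·log₂(0.0098/0.2) = -0.04264
  P(3)·log₂(P(3)/Q(3)) = 0.0145·log₂(0.0145/0.2) = -0.05490
  P(4)·log₂(P(4)/Q(4)) = 0.0439·log₂(0.0439/0.2) = -0.09604
  P(5)·log₂(P(5)/Q(5)) = 0.0098·log₂(0.0098/0.2) = -0.04264

D_KL(P||Q) = 2.03279 - 0.04264 - 0.05490 - 0.09604 - 0.04264 = 1.79657 ≈ 1.7966 bits

D_KL(Q||P) = Σ Q(x) log₂(Q(x)/P(x))

Computing term by term:
  Q(1)·log₂(Q(1)/P(1)) = 0.2·log₂(0.2/0.922) = -0.44095
  Q(2)·log₂(Q(2)/P(2)) = 0.2·log₂(0.2/0.0098) = 0.87021
  Q(3)·log₂(Q(3)/P(3)) = 0.2·log₂(0.2/0.0145) = 0.75718
  Q(4)·log₂(Q(4)/P(4)) = 0.2·log₂(0.2/0.0439) = 0.43754
  Q(5)·log₂(Q(5)/P(5)) = 0.2·log₂(0.2/0.0098) = 0.87021

D_KL(Q||P) = -0.44095 + 0.87021 + 0.75718 + 0.43754 + 0.87021 = 2.49419 ≈ 2.4942 bits

These are NOT equal (difference: 0.6976 bits). KL divergence is asymmetric: D_KL(P||Q) ≠ D_KL(Q||P) in general.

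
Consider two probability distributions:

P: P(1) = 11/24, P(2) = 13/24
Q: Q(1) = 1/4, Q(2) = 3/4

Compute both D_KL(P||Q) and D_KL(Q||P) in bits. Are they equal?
D_KL(P||Q) = 0.1465 bits, D_KL(Q||P) = 0.1335 bits. No, they are not equal.

D_KL(P||Q) = Σ P(x) log₂(P(x)/Q(x))

Computing term by term:
  P(1)·log₂(P(1)/Q(1)) = (11/24)·log₂((11/24)/(1/4)) = 0.40080
  P(2)·log₂(P(2)/Q(2)) = (13/24)·log₂((13/24)/(3/4)) = -0.25430

D_KL(P||Q) = 0.40080 - 0.25430 = 0.14650 ≈ 0.1465 bits

D_KL(Q||P) = Σ Q(x) log₂(Q(x)/P(x))

Computing term by term:
  Q(1)·log₂(Q(1)/P(1)) = (1/4)·log₂((1/4)/(11/24)) = -0.21862
  Q(2)·log₂(Q(2)/P(2)) = (3/4)·log₂((3/4)/(13/24)) = 0.35211

D_KL(Q||P) = -0.21862 + 0.35211 = 0.13349 ≈ 0.1335 bits

These are NOT equal (difference: 0.0130 bits). KL divergence is asymmetric: D_KL(P||Q) ≠ D_KL(Q||P) in general.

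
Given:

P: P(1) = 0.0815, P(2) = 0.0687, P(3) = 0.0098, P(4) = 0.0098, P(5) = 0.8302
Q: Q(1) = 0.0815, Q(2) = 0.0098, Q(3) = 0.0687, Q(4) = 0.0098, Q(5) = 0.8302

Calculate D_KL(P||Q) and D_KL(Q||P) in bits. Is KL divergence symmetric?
D_KL(P||Q) = 0.1655 bits, D_KL(Q||P) = 0.1655 bits. The two values coincide for this particular pair, but no — KL divergence is not symmetric in general.

D_KL(P||Q) = Σ P(x) log₂(P(x)/Q(x))

Computing term by term:
  P(1)·log₂(P(1)/Q(1)) = 0.0815·log₂(0.0815/0.0815) = 0.00000
  P(2)·log₂(P(2)/Q(2)) = 0.0687·log₂(0.0687/0.0098) = 0.19301
  P(3)·log₂(P(3)/Q(3)) = 0.0098·log₂(0.0098/0.0687) = -0.02753
  P(4)·log₂(P(4)/Q(4)) = 0.0098·log₂(0.0098/0.0098) = 0.00000
  P(5)·log₂(P(5)/Q(5)) = 0.8302·log₂(0.8302/0.8302) = 0.00000

D_KL(P||Q) = 0.00000 + 0.19301 - 0.02753 + 0.00000 + 0.00000 = 0.16548 ≈ 0.1655 bits

D_KL(Q||P) = Σ Q(x) log₂(Q(x)/P(x))

Computing term by term:
  Q(1)·log₂(Q(1)/P(1)) = 0.0815·log₂(0.0815/0.0815) = 0.00000
  Q(2)·log₂(Q(2)/P(2)) = 0.0098·log₂(0.0098/0.0687) = -0.02753
  Q(3)·log₂(Q(3)/P(3)) = 0.0687·log₂(0.0687/0.0098) = 0.19301
  Q(4)·log₂(Q(4)/P(4)) = 0.0098·log₂(0.0098/0.0098) = 0.00000
  Q(5)·log₂(Q(5)/P(5)) = 0.8302·log₂(0.8302/0.8302) = 0.00000

D_KL(Q||P) = 0.00000 - 0.02753 + 0.19301 + 0.00000 + 0.00000 = 0.16548 ≈ 0.1655 bits

These ARE equal here. Q is P with outcomes relabeled (Q(2) = P(3), Q(3) = P(2)) by a relabeling that is its own inverse, so the two sums contain exactly the same terms in a different order. This is a special case — KL divergence is not symmetric in general: D_KL(P||Q) ≠ D_KL(Q||P) for most P, Q.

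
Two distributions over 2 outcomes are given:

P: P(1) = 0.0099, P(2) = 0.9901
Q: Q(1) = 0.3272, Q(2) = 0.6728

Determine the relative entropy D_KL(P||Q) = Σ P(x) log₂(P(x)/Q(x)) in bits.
0.5019 bits

D_KL(P||Q) = Σ P(x) log₂(P(x)/Q(x))

Computing term by term:
  P(1)·log₂(P(1)/Q(1)) = 0.0099·log₂(0.0099/0.3272) = -0.04996
  P(2)·log₂(P(2)/Q(2)) = 0.9901·log₂(0.9901/0.6728) = 0.55188

D_KL(P||Q) = -0.04996 + 0.55188 = 0.50192 ≈ 0.5019 bits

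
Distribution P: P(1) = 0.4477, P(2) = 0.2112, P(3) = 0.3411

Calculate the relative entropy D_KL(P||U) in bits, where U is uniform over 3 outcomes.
0.0628 bits

U(i) = 1/3 for all i

D_KL(P||U) = Σ P(x) log₂(P(x) / (1/3))
           = Σ P(x) log₂(P(x)) + log₂(3)
           = log₂(3) - H(P)

H(P) = -Σ P(x) log₂(P(x)):
  -P(1)·log₂(P(1)) = -(0.4477)·log₂(0.4477) = 0.51906
  -P(2)·log₂(P(2)) = -(0.2112)·log₂(0.2112) = 0.47379
  -P(3)·log₂(P(3)) = -(0.3411)·log₂(0.3411) = 0.52930
H(P) = 0.51906 + 0.47379 + 0.52930 = 1.52215 bits

log₂(3) = 1.58496 bits

D_KL(P||U) = 1.58496 - 1.52215 = 0.06281 ≈ 0.0628 bits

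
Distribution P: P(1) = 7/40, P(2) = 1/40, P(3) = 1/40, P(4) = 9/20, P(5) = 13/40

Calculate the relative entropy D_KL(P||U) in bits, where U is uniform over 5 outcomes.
0.5704 bits

U(i) = 1/5 for all i

D_KL(P||U) = Σ P(x) log₂(P(x) / (1/5))
           = Σ P(x) log₂(P(x)) + log₂(5)
           = log₂(5) - H(P)

H(P) = -Σ P(x) log₂(P(x)):
  -P(1)·log₂(P(1)) = -(7/40)·log₂(7/40) = 0.44005
  -P(2)·log₂(P(2)) = -(1/40)·log₂(1/40) = 0.13305
  -P(3)·log₂(P(3)) = -(1/40)·log₂(1/40) = 0.13305
  -P(4)·log₂(P(4)) = -(9/20)·log₂(9/20) = 0.51840
  -P(5)·log₂(P(5)) = -(13/40)·log₂(13/40) = 0.52698
H(P) = 0.44005 + 0.13305 + 0.13305 + 0.51840 + 0.52698 = 1.75153 bits

log₂(5) = 2.32193 bits

D_KL(P||U) = 2.32193 - 1.75153 = 0.57040 ≈ 0.5704 bits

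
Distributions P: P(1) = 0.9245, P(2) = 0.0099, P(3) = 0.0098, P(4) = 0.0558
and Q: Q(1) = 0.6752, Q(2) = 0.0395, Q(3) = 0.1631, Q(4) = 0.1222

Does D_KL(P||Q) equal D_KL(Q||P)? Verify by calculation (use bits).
D_KL(P||Q) = 0.2965 bits, D_KL(Q||P) = 0.5726 bits. No — D_KL(P||Q) ≠ D_KL(Q||P) for this pair.

D_KL(P||Q) = Σ P(x) log₂(P(x)/Q(x))

Computing term by term:
  P(1)·log₂(P(1)/Q(1)) = 0.9245·log₂(0.9245/0.6752) = 0.41913
  P(2)·log₂(P(2)/Q(2)) = 0.0099·log₂(0.0099/0.0395) = -0.01976
  P(3)·log₂(P(3)/Q(3)) = 0.0098·log₂(0.0098/0.1631) = -0.03976
  P(4)·log₂(P(4)/Q(4)) = 0.0558·log₂(0.0558/0.1222) = -0.06310

D_KL(P||Q) = 0.41913 - 0.01976 - 0.03976 - 0.06310 = 0.29651 ≈ 0.2965 bits

D_KL(Q||P) = Σ Q(x) log₂(Q(x)/P(x))

Computing term by term:
  Q(1)·log₂(Q(1)/P(1)) = 0.6752·log₂(0.6752/0.9245) = -0.30611
  Q(2)·log₂(Q(2)/P(2)) = 0.0395·log₂(0.0395/0.0099) = 0.07886
  Q(3)·log₂(Q(3)/P(3)) = 0.1631·log₂(0.1631/0.0098) = 0.66167
  Q(4)·log₂(Q(4)/P(4)) = 0.1222·log₂(0.1222/0.0558) = 0.13820

D_KL(Q||P) = -0.30611 + 0.07886 + 0.66167 + 0.13820 = 0.57262 ≈ 0.5726 bits

These are NOT equal (difference: 0.2761 bits). KL divergence is asymmetric: D_KL(P||Q) ≠ D_KL(Q||P) in general.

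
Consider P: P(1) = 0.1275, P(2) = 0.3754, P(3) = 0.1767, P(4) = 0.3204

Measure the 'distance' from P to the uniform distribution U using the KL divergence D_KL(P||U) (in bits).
0.1225 bits

U(i) = 1/4 for all i

D_KL(P||U) = Σ P(x) log₂(P(x) / (1/4))
           = Σ P(x) log₂(P(x)) + log₂(4)
           = log₂(4) - H(P)

H(P) = -Σ P(x) log₂(P(x)):
  -P(1)·log₂(P(1)) = -(0.1275)·log₂(0.1275) = 0.37886
  -P(2)·log₂(P(2)) = -(0.3754)·log₂(0.3754) = 0.53063
  -P(3)·log₂(P(3)) = -(0.1767)·log₂(0.1767) = 0.44186
  -P(4)·log₂(P(4)) = -(0.3204)·log₂(0.3204) = 0.52611
H(P) = 0.37886 + 0.53063 + 0.44186 + 0.52611 = 1.87746 bits

log₂(4) = 2.00000 bits

D_KL(P||U) = 2.00000 - 1.87746 = 0.12254 ≈ 0.1225 bits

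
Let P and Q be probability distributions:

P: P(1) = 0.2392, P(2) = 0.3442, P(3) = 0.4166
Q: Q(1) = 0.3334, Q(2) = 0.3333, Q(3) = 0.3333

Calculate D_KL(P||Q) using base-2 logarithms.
0.0355 bits

D_KL(P||Q) = Σ P(x) log₂(P(x)/Q(x))

Computing term by term:
  P(1)·log₂(P(1)/Q(1)) = 0.2392·log₂(0.2392/0.3334) = -0.11459
  P(2)·log₂(P(2)/Q(2)) = 0.3442·log₂(0.3442/0.3333) = 0.01598
  P(3)·log₂(P(3)/Q(3)) = 0.4166·log₂(0.4166/0.3333) = 0.13408

D_KL(P||Q) = -0.11459 + 0.01598 + 0.13408 = 0.03547 ≈ 0.0355 bits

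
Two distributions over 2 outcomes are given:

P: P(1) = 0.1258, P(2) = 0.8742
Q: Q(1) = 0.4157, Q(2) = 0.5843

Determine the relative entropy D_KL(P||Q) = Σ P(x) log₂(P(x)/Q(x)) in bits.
0.2912 bits

D_KL(P||Q) = Σ P(x) log₂(P(x)/Q(x))

Computing term by term:
  P(1)·log₂(P(1)/Q(1)) = 0.1258·log₂(0.1258/0.4157) = -0.21693
  P(2)·log₂(P(2)/Q(2)) = 0.8742·log₂(0.8742/0.5843) = 0.50813

D_KL(P||Q) = -0.21693 + 0.50813 = 0.29120 ≈ 0.2912 bits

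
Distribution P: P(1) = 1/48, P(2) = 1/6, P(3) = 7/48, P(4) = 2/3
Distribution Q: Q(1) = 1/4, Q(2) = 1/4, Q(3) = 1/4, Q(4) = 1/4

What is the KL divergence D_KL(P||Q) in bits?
0.6578 bits

D_KL(P||Q) = Σ P(x) log₂(P(x)/Q(x))

Computing term by term:
  P(1)·log₂(P(1)/Q(1)) = (1/48)·log₂((1/48)/(1/4)) = -0.07469
  P(2)·log₂(P(2)/Q(2)) = (1/6)·log₂((1/6)/(1/4)) = -0.09749
  P(3)·log₂(P(3)/Q(3)) = (7/48)·log₂((7/48)/(1/4)) = -0.11340
  P(4)·log₂(P(4)/Q(4)) = (2/3)·log₂((2/3)/(1/4)) = 0.94336

D_KL(P||Q) = -0.07469 - 0.09749 - 0.11340 + 0.94336 = 0.65778 ≈ 0.6578 bits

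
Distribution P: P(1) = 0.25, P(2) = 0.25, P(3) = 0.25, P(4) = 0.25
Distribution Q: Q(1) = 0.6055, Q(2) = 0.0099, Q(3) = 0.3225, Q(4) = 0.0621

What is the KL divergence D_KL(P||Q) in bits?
1.2560 bits

D_KL(P||Q) = Σ P(x) log₂(P(x)/Q(x))

Computing term by term:
  P(1)·log₂(P(1)/Q(1)) = 0.25·log₂(0.25/0.6055) = -0.31905
  P(2)·log₂(P(2)/Q(2)) = 0.25·log₂(0.25/0.0099) = 1.16459
  P(3)·log₂(P(3)/Q(3)) = 0.25·log₂(0.25/0.3225) = -0.09184
  P(4)·log₂(P(4)/Q(4)) = 0.25·log₂(0.25/0.0621) = 0.50232

D_KL(P||Q) = -0.31905 + 1.16459 - 0.09184 + 0.50232 = 1.25602 ≈ 1.2560 bits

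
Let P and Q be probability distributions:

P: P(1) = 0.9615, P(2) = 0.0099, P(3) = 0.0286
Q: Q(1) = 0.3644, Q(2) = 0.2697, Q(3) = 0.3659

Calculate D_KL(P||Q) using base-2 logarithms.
1.1935 bits

D_KL(P||Q) = Σ P(x) log₂(P(x)/Q(x))

Computing term by term:
  P(1)·log₂(P(1)/Q(1)) = 0.9615·log₂(0.9615/0.3644) = 1.34587
  P(2)·log₂(P(2)/Q(2)) = 0.0099·log₂(0.0099/0.2697) = -0.04720
  P(3)·log₂(P(3)/Q(3)) = 0.0286·log₂(0.0286/0.3659) = -0.10517

D_KL(P||Q) = 1.34587 - 0.04720 - 0.10517 = 1.19350 ≈ 1.1935 bits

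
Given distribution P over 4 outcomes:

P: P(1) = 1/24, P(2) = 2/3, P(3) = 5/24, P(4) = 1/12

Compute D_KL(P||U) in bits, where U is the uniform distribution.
0.6488 bits

U(i) = 1/4 for all i

D_KL(P||U) = Σ P(x) log₂(P(x) / (1/4))
           = Σ P(x) log₂(P(x)) + log₂(4)
           = log₂(4) - H(P)

H(P) = -Σ P(x) log₂(P(x)):
  -P(1)·log₂(P(1)) = -(1/24)·log₂(1/24) = 0.19104
  -P(2)·log₂(P(2)) = -(2/3)·log₂(2/3) = 0.38998
  -P(3)·log₂(P(3)) = -(5/24)·log₂(5/24) = 0.47147
  -P(4)·log₂(P(4)) = -(1/12)·log₂(1/12) = 0.29875
H(P) = 0.19104 + 0.38998 + 0.47147 + 0.29875 = 1.35124 bits

log₂(4) = 2.00000 bits

D_KL(P||U) = 2.00000 - 1.35124 = 0.64876 ≈ 0.6488 bits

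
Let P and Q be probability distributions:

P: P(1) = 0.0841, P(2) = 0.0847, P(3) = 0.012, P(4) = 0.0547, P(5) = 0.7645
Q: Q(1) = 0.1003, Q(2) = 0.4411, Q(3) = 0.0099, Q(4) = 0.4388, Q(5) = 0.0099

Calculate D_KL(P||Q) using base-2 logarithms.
4.4101 bits

D_KL(P||Q) = Σ P(x) log₂(P(x)/Q(x))

Computing term by term:
  P(1)·log₂(P(1)/Q(1)) = 0.0841·log₂(0.0841/0.1003) = -0.02137
  P(2)·log₂(P(2)/Q(2)) = 0.0847·log₂(0.0847/0.4411) = -0.20164
  P(3)·log₂(P(3)/Q(3)) = 0.012·log₂(0.012/0.0099) = 0.00333
  P(4)·log₂(P(4)/Q(4)) = 0.0547·log₂(0.0547/0.4388) = -0.16432
  P(5)·log₂(P(5)/Q(5)) = 0.7645·log₂(0.7645/0.0099) = 4.79414

D_KL(P||Q) = -0.02137 - 0.20164 + 0.00333 - 0.16432 + 4.79414 = 4.41014 ≈ 4.4101 bits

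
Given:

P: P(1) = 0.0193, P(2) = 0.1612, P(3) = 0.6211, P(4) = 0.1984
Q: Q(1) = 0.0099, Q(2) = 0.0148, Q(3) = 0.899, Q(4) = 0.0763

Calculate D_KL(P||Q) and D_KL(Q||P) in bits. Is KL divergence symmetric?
D_KL(P||Q) = 0.5161 bits, D_KL(Q||P) = 0.3139 bits. No, KL divergence is not symmetric.

D_KL(P||Q) = Σ P(x) log₂(P(x)/Q(x))

Computing term by term:
  P(1)·log₂(P(1)/Q(1)) = 0.0193·log₂(0.0193/0.0099) = 0.01859
  P(2)·log₂(P(2)/Q(2)) = 0.1612·log₂(0.1612/0.0148) = 0.55536
  P(3)·log₂(P(3)/Q(3)) = 0.6211·log₂(0.6211/0.899) = -0.33135
  P(4)·log₂(P(4)/Q(4)) = 0.1984·log₂(0.1984/0.0763) = 0.27353

D_KL(P||Q) = 0.01859 + 0.55536 - 0.33135 + 0.27353 = 0.51613 ≈ 0.5161 bits

D_KL(Q||P) = Σ Q(x) log₂(Q(x)/P(x))

Computing term by term:
  Q(1)·log₂(Q(1)/P(1)) = 0.0099·log₂(0.0099/0.0193) = -0.00953
  Q(2)·log₂(Q(2)/P(2)) = 0.0148·log₂(0.0148/0.1612) = -0.05099
  Q(3)·log₂(Q(3)/P(3)) = 0.899·log₂(0.899/0.6211) = 0.47961
  Q(4)·log₂(Q(4)/P(4)) = 0.0763·log₂(0.0763/0.1984) = -0.10519

D_KL(Q||P) = -0.00953 - 0.05099 + 0.47961 - 0.10519 = 0.31390 ≈ 0.3139 bits

These are NOT equal (difference: 0.2022 bits). KL divergence is asymmetric: D_KL(P||Q) ≠ D_KL(Q||P) in general.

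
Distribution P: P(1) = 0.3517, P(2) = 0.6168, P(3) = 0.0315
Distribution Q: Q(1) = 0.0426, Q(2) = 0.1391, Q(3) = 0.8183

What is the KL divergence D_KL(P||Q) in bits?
2.2484 bits

D_KL(P||Q) = Σ P(x) log₂(P(x)/Q(x))

Computing term by term:
  P(1)·log₂(P(1)/Q(1)) = 0.3517·log₂(0.3517/0.0426) = 1.07107
  P(2)·log₂(P(2)/Q(2)) = 0.6168·log₂(0.6168/0.1391) = 1.32531
  P(3)·log₂(P(3)/Q(3)) = 0.0315·log₂(0.0315/0.8183) = -0.14802

D_KL(P||Q) = 1.07107 + 1.32531 - 0.14802 = 2.24836 ≈ 2.2484 bits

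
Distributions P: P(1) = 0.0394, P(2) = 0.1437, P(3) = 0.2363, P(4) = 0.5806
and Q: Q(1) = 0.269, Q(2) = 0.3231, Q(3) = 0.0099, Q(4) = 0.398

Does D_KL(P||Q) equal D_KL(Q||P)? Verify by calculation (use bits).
D_KL(P||Q) = 1.1207 bits, D_KL(Q||P) = 0.8610 bits. No — D_KL(P||Q) ≠ D_KL(Q||P) for this pair.

D_KL(P||Q) = Σ P(x) log₂(P(x)/Q(x))

Computing term by term:
  P(1)·log₂(P(1)/Q(1)) = 0.0394·log₂(0.0394/0.269) = -0.10919
  P(2)·log₂(P(2)/Q(2)) = 0.1437·log₂(0.1437/0.3231) = -0.16797
  P(3)·log₂(P(3)/Q(3)) = 0.2363·log₂(0.2363/0.0099) = 1.08156
  P(4)·log₂(P(4)/Q(4)) = 0.5806·log₂(0.5806/0.398) = 0.31630

D_KL(P||Q) = -0.10919 - 0.16797 + 1.08156 + 0.31630 = 1.12070 ≈ 1.1207 bits

D_KL(Q||P) = Σ Q(x) log₂(Q(x)/P(x))

Computing term by term:
  Q(1)·log₂(Q(1)/P(1)) = 0.269·log₂(0.269/0.0394) = 0.74549
  Q(2)·log₂(Q(2)/P(2)) = 0.3231·log₂(0.3231/0.1437) = 0.37768
  Q(3)·log₂(Q(3)/P(3)) = 0.0099·log₂(0.0099/0.2363) = -0.04531
  Q(4)·log₂(Q(4)/P(4)) = 0.398·log₂(0.398/0.5806) = -0.21682

D_KL(Q||P) = 0.74549 + 0.37768 - 0.04531 - 0.21682 = 0.86104 ≈ 0.8610 bits

These are NOT equal (difference: 0.2597 bits). KL divergence is asymmetric: D_KL(P||Q) ≠ D_KL(Q||P) in general.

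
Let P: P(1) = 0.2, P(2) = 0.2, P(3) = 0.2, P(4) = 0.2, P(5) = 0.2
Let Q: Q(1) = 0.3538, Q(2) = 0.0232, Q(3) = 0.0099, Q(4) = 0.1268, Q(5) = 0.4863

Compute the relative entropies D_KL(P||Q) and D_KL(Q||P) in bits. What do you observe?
D_KL(P||Q) = 1.1994 bits, D_KL(Q||P) = 0.7161 bits. The two directions give different values (D_KL(P||Q) exceeds D_KL(Q||P) by 0.4833 bits): KL divergence is asymmetric.

D_KL(P||Q) = Σ P(x) log₂(P(x)/Q(x))

Computing term by term:
  P(1)·log₂(P(1)/Q(1)) = 0.2·log₂(0.2/0.3538) = -0.16459
  P(2)·log₂(P(2)/Q(2)) = 0.2·log₂(0.2/0.0232) = 0.62156
  P(3)·log₂(P(3)/Q(3)) = 0.2·log₂(0.2/0.0099) = 0.86729
  P(4)·log₂(P(4)/Q(4)) = 0.2·log₂(0.2/0.1268) = 0.13149
  P(5)·log₂(P(5)/Q(5)) = 0.2·log₂(0.2/0.4863) = -0.25637

D_KL(P||Q) = -0.16459 + 0.62156 + 0.86729 + 0.13149 - 0.25637 = 1.19938 ≈ 1.1994 bits

D_KL(Q||P) = Σ Q(x) log₂(Q(x)/P(x))

Computing term by term:
  Q(1)·log₂(Q(1)/P(1)) = 0.3538·log₂(0.3538/0.2) = 0.29115
  Q(2)·log₂(Q(2)/P(2)) = 0.0232·log₂(0.0232/0.2) = -0.07210
  Q(3)·log₂(Q(3)/P(3)) = 0.0099·log₂(0.0099/0.2) = -0.04293
  Q(4)·log₂(Q(4)/P(4)) = 0.1268·log₂(0.1268/0.2) = -0.08336
  Q(5)·log₂(Q(5)/P(5)) = 0.4863·log₂(0.4863/0.2) = 0.62336

D_KL(Q||P) = 0.29115 - 0.07210 - 0.04293 - 0.08336 + 0.62336 = 0.71612 ≈ 0.7161 bits

These are NOT equal (difference: 0.4833 bits). KL divergence is asymmetric: D_KL(P||Q) ≠ D_KL(Q||P) in general.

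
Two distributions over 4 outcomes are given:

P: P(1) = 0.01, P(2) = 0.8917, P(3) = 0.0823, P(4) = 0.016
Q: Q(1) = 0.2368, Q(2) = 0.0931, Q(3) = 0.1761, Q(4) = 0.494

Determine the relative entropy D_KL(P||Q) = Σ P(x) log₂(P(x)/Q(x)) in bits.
2.6915 bits

D_KL(P||Q) = Σ P(x) log₂(P(x)/Q(x))

Computing term by term:
  P(1)·log₂(P(1)/Q(1)) = 0.01·log₂(0.01/0.2368) = -0.04566
  P(2)·log₂(P(2)/Q(2)) = 0.8917·log₂(0.8917/0.0931) = 2.90668
  P(3)·log₂(P(3)/Q(3)) = 0.0823·log₂(0.0823/0.1761) = -0.09032
  P(4)·log₂(P(4)/Q(4)) = 0.016·log₂(0.016/0.494) = -0.07917

D_KL(P||Q) = -0.04566 + 2.90668 - 0.09032 - 0.07917 = 2.69153 ≈ 2.6915 bits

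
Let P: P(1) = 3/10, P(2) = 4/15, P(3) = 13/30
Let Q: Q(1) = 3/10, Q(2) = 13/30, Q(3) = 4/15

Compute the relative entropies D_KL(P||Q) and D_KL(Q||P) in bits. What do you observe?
D_KL(P||Q) = 0.1167 bits, D_KL(Q||P) = 0.1167 bits. The two directions give the same value here, because Q is a self-inverse relabeling of P; in general KL divergence is asymmetric.

D_KL(P||Q) = Σ P(x) log₂(P(x)/Q(x))

Computing term by term:
  P(1)·log₂(P(1)/Q(1)) = (3/10)·log₂((3/10)/(3/10)) = 0.00000
  P(2)·log₂(P(2)/Q(2)) = (4/15)·log₂((4/15)/(13/30)) = -0.18678
  P(3)·log₂(P(3)/Q(3)) = (13/30)·log₂((13/30)/(4/15)) = 0.30352

D_KL(P||Q) = 0.00000 - 0.18678 + 0.30352 = 0.11674 ≈ 0.1167 bits

D_KL(Q||P) = Σ Q(x) log₂(Q(x)/P(x))

Computing term by term:
  Q(1)·log₂(Q(1)/P(1)) = (3/10)·log₂((3/10)/(3/10)) = 0.00000
  Q(2)·log₂(Q(2)/P(2)) = (13/30)·log₂((13/30)/(4/15)) = 0.30352
  Q(3)·log₂(Q(3)/P(3)) = (4/15)·log₂((4/15)/(13/30)) = -0.18678

D_KL(Q||P) = 0.00000 + 0.30352 - 0.18678 = 0.11674 ≈ 0.1167 bits

These ARE equal here. Q is P with outcomes relabeled (Q(2) = P(3), Q(3) = P(2)) by a relabeling that is its own inverse, so the two sums contain exactly the same terms in a different order. This is a special case — KL divergence is not symmetric in general: D_KL(P||Q) ≠ D_KL(Q||P) for most P, Q.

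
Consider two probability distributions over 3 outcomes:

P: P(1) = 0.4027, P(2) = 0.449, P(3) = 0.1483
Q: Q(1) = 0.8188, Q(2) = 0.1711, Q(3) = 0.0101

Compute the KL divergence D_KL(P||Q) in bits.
0.7875 bits

D_KL(P||Q) = Σ P(x) log₂(P(x)/Q(x))

Computing term by term:
  P(1)·log₂(P(1)/Q(1)) = 0.4027·log₂(0.4027/0.8188) = -0.41229
  P(2)·log₂(P(2)/Q(2)) = 0.449·log₂(0.449/0.1711) = 0.62495
  P(3)·log₂(P(3)/Q(3)) = 0.1483·log₂(0.1483/0.0101) = 0.57482

D_KL(P||Q) = -0.41229 + 0.62495 + 0.57482 = 0.78748 ≈ 0.7875 bits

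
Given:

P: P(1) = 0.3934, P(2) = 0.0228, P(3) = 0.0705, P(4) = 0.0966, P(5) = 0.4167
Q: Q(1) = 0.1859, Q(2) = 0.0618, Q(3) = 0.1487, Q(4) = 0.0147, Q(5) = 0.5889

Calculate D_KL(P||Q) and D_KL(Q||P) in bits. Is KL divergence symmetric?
D_KL(P||Q) = 0.3712 bits, D_KL(Q||P) = 0.3019 bits. No, KL divergence is not symmetric.

D_KL(P||Q) = Σ P(x) log₂(P(x)/Q(x))

Computing term by term:
  P(1)·log₂(P(1)/Q(1)) = 0.3934·log₂(0.3934/0.1859) = 0.42545
  P(2)·log₂(P(2)/Q(2)) = 0.0228·log₂(0.0228/0.0618) = -0.03280
  P(3)·log₂(P(3)/Q(3)) = 0.0705·log₂(0.0705/0.1487) = -0.07591
  P(4)·log₂(P(4)/Q(4)) = 0.0966·log₂(0.0966/0.0147) = 0.26239
  P(5)·log₂(P(5)/Q(5)) = 0.4167·log₂(0.4167/0.5889) = -0.20794

D_KL(P||Q) = 0.42545 - 0.03280 - 0.07591 + 0.26239 - 0.20794 = 0.37119 ≈ 0.3712 bits

D_KL(Q||P) = Σ Q(x) log₂(Q(x)/P(x))

Computing term by term:
  Q(1)·log₂(Q(1)/P(1)) = 0.1859·log₂(0.1859/0.3934) = -0.20105
  Q(2)·log₂(Q(2)/P(2)) = 0.0618·log₂(0.0618/0.0228) = 0.08890
  Q(3)·log₂(Q(3)/P(3)) = 0.1487·log₂(0.1487/0.0705) = 0.16011
  Q(4)·log₂(Q(4)/P(4)) = 0.0147·log₂(0.0147/0.0966) = -0.03993
  Q(5)·log₂(Q(5)/P(5)) = 0.5889·log₂(0.5889/0.4167) = 0.29387

D_KL(Q||P) = -0.20105 + 0.08890 + 0.16011 - 0.03993 + 0.29387 = 0.30190 ≈ 0.3019 bits

These are NOT equal (difference: 0.0693 bits). KL divergence is asymmetric: D_KL(P||Q) ≠ D_KL(Q||P) in general.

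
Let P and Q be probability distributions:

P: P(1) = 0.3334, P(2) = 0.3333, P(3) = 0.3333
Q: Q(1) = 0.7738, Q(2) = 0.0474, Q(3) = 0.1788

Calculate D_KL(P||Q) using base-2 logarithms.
0.8323 bits

D_KL(P||Q) = Σ P(x) log₂(P(x)/Q(x))

Computing term by term:
  P(1)·log₂(P(1)/Q(1)) = 0.3334·log₂(0.3334/0.7738) = -0.40498
  P(2)·log₂(P(2)/Q(2)) = 0.3333·log₂(0.3333/0.0474) = 0.93786
  P(3)·log₂(P(3)/Q(3)) = 0.3333·log₂(0.3333/0.1788) = 0.29946

D_KL(P||Q) = -0.40498 + 0.93786 + 0.29946 = 0.83234 ≈ 0.8323 bits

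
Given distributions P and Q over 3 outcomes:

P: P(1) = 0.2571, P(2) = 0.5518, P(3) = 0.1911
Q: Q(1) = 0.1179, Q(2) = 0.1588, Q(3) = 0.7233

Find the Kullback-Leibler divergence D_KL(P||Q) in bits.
0.9138 bits

D_KL(P||Q) = Σ P(x) log₂(P(x)/Q(x))

Computing term by term:
  P(1)·log₂(P(1)/Q(1)) = 0.2571·log₂(0.2571/0.1179) = 0.28918
  P(2)·log₂(P(2)/Q(2)) = 0.5518·log₂(0.5518/0.1588) = 0.99155
  P(3)·log₂(P(3)/Q(3)) = 0.1911·log₂(0.1911/0.7233) = -0.36696

D_KL(P||Q) = 0.28918 + 0.99155 - 0.36696 = 0.91377 ≈ 0.9138 bits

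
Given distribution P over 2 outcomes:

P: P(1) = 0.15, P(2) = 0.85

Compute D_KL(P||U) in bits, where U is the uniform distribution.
0.3902 bits

U(i) = 1/2 for all i

D_KL(P||U) = Σ P(x) log₂(P(x) / (1/2))
           = Σ P(x) log₂(P(x)) + log₂(2)
           = log₂(2) - H(P)

H(P) = -Σ P(x) log₂(P(x)):
  -P(1)·log₂(P(1)) = -(0.15)·log₂(0.15) = 0.41054
  -P(2)·log₂(P(2)) = -(0.85)·log₂(0.85) = 0.19930
H(P) = 0.41054 + 0.19930 = 0.60984 bits

log₂(2) = 1.00000 bits

D_KL(P||U) = 1.00000 - 0.60984 = 0.39016 ≈ 0.3902 bits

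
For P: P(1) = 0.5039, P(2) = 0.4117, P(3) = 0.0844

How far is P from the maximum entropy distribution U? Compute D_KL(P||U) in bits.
0.2586 bits

U(i) = 1/3 for all i

D_KL(P||U) = Σ P(x) log₂(P(x) / (1/3))
           = Σ P(x) log₂(P(x)) + log₂(3)
           = log₂(3) - H(P)

H(P) = -Σ P(x) log₂(P(x)):
  -P(1)·log₂(P(1)) = -(0.5039)·log₂(0.5039) = 0.49825
  -P(2)·log₂(P(2)) = -(0.4117)·log₂(0.4117) = 0.52711
  -P(3)·log₂(P(3)) = -(0.0844)·log₂(0.0844) = 0.30102
H(P) = 0.49825 + 0.52711 + 0.30102 = 1.32638 bits

log₂(3) = 1.58496 bits

D_KL(P||U) = 1.58496 - 1.32638 = 0.25858 ≈ 0.2586 bits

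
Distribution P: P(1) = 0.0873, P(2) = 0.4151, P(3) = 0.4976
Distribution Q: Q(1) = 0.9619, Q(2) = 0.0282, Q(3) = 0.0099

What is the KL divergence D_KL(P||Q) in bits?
4.1204 bits

D_KL(P||Q) = Σ P(x) log₂(P(x)/Q(x))

Computing term by term:
  P(1)·log₂(P(1)/Q(1)) = 0.0873·log₂(0.0873/0.9619) = -0.30222
  P(2)·log₂(P(2)/Q(2)) = 0.4151·log₂(0.4151/0.0282) = 1.61046
  P(3)·log₂(P(3)/Q(3)) = 0.4976·log₂(0.4976/0.0099) = 2.81214

D_KL(P||Q) = -0.30222 + 1.61046 + 2.81214 = 4.12038 ≈ 4.1204 bits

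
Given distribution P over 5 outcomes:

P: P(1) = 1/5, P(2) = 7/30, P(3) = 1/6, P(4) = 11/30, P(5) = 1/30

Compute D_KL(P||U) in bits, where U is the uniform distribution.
0.2425 bits

U(i) = 1/5 for all i

D_KL(P||U) = Σ P(x) log₂(P(x) / (1/5))
           = Σ P(x) log₂(P(x)) + log₂(5)
           = log₂(5) - H(P)

H(P) = -Σ P(x) log₂(P(x)):
  -P(1)·log₂(P(1)) = -(1/5)·log₂(1/5) = 0.46439
  -P(2)·log₂(P(2)) = -(7/30)·log₂(7/30) = 0.48989
  -P(3)·log₂(P(3)) = -(1/6)·log₂(1/6) = 0.43083
  -P(4)·log₂(P(4)) = -(11/30)·log₂(11/30) = 0.53073
  -P(5)·log₂(P(5)) = -(1/30)·log₂(1/30) = 0.16356
H(P) = 0.46439 + 0.48989 + 0.43083 + 0.53073 + 0.16356 = 2.07940 bits

log₂(5) = 2.32193 bits

D_KL(P||U) = 2.32193 - 2.07940 = 0.24253 ≈ 0.2425 bits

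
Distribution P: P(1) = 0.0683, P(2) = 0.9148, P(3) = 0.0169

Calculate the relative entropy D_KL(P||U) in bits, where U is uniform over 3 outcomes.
1.1035 bits

U(i) = 1/3 for all i

D_KL(P||U) = Σ P(x) log₂(P(x) / (1/3))
           = Σ P(x) log₂(P(x)) + log₂(3)
           = log₂(3) - H(P)

H(P) = -Σ P(x) log₂(P(x)):
  -P(1)·log₂(P(1)) = -(0.0683)·log₂(0.0683) = 0.26446
  -P(2)·log₂(P(2)) = -(0.9148)·log₂(0.9148) = 0.11753
  -P(3)·log₂(P(3)) = -(0.0169)·log₂(0.0169) = 0.09949
H(P) = 0.26446 + 0.11753 + 0.09949 = 0.48148 bits

log₂(3) = 1.58496 bits

D_KL(P||U) = 1.58496 - 0.48148 = 1.10348 ≈ 1.1035 bits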